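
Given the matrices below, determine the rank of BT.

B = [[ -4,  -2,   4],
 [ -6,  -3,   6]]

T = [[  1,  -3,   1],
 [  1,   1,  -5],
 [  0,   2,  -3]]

1

First compute BT:
[[ -6,  18,  -6],
 [ -9,  27,  -9]]
Now row reduce the product.
R2 ← R2 − (3/2)·R1: [0, 0, 0]
1 nonzero row, so rank(BT) = 1.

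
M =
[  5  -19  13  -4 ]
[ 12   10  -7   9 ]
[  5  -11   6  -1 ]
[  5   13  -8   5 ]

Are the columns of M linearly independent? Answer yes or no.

yes

Row reduce M to echelon form.
R2 ← R2 − (12/5)·R1: [0, 278/5, -191/5, 93/5]
R3 ← R3 − R1: [0, 8, -7, 3]
R4 ← R4 − R1: [0, 32, -21, 9]
R3 ← R3 − (20/139)·R2: [0, 0, -209/139, 45/139]
R4 ← R4 − (80/139)·R2: [0, 0, 137/139, -237/139]
R4 ← R4 + (137/209)·R3: [0, 0, 0, -312/209]
4 pivots among 4 columns.
Every column is a pivot column, so the columns are linearly independent.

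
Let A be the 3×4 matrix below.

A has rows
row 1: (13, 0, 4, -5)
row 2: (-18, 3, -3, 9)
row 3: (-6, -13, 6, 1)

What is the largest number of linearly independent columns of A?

Row reduce to echelon form.
R2 ← R2 + (18/13)·R1: [0, 3, 33/13, 27/13]
R3 ← R3 + (6/13)·R1: [0, -13, 102/13, -17/13]
R3 ← R3 + (13/3)·R2: [0, 0, 245/13, 100/13]
Echelon form has 3 nonzero rows, so rank(A) = 3.
The rank gives the maximum number of linearly independent columns: 3.

3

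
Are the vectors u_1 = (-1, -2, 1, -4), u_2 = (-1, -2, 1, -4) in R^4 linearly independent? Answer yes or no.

Form the matrix with these vectors as rows and row reduce.
R2 ← R2 − R1: [0, 0, 0, 0]
1 nonzero row, so the 2 vectors span a space of dimension 1.
Since 1 < 2, the vectors are linearly dependent.

no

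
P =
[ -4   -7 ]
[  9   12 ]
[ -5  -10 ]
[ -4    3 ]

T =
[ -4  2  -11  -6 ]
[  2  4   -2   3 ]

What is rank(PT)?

2

First compute PT:
[[  2, -36,  58,   3],
 [-12,  66, -123, -18],
 [  0, -50,  75,   0],
 [ 22,   4,  38,  33]]
Now row reduce the product.
R2 ← R2 + (6)·R1: [0, -150, 225, 0]
R4 ← R4 − (11)·R1: [0, 400, -600, 0]
R3 ← R3 − (1/3)·R2: [0, 0, 0, 0]
R4 ← R4 + (8/3)·R2: [0, 0, 0, 0]
2 nonzero rows, so rank(PT) = 2.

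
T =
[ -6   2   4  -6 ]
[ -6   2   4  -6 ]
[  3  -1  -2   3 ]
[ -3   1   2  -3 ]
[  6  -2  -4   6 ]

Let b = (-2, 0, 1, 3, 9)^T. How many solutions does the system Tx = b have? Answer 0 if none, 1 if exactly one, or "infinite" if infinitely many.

0

Row reduce the augmented matrix [T | b].
R2 ← R2 − R1: [0, 0, 0, 0, 2]
R3 ← R3 + (1/2)·R1: [0, 0, 0, 0, 0]
R4 ← R4 − (1/2)·R1: [0, 0, 0, 0, 4]
R5 ← R5 + R1: [0, 0, 0, 0, 7]
R4 ← R4 − (2)·R2: [0, 0, 0, 0, 0]
R5 ← R5 − (7/2)·R2: [0, 0, 0, 0, 0]
The echelon form has 2 nonzero rows; the last pivot sits in the augmented column, so rank(T) = 1 but rank([T|b]) = 2.
Since the ranks differ, the system is inconsistent.
It has no solutions.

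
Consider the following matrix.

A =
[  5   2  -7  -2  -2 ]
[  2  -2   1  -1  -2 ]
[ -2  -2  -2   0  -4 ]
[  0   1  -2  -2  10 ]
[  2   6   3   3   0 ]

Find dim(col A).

4

Row reduce to echelon form.
R2 ← R2 − (2/5)·R1: [0, -14/5, 19/5, -1/5, -6/5]
R3 ← R3 + (2/5)·R1: [0, -6/5, -24/5, -4/5, -24/5]
R5 ← R5 − (2/5)·R1: [0, 26/5, 29/5, 19/5, 4/5]
R3 ← R3 − (3/7)·R2: [0, 0, -45/7, -5/7, -30/7]
R4 ← R4 + (5/14)·R2: [0, 0, -9/14, -29/14, 67/7]
R5 ← R5 + (13/7)·R2: [0, 0, 90/7, 24/7, -10/7]
R4 ← R4 − (1/10)·R3: [0, 0, 0, -2, 10]
R5 ← R5 + (2)·R3: [0, 0, 0, 2, -10]
R5 ← R5 + R4: [0, 0, 0, 0, 0]
Echelon form has 4 nonzero rows, so rank(A) = 4.
The column space has dimension equal to the rank: 4.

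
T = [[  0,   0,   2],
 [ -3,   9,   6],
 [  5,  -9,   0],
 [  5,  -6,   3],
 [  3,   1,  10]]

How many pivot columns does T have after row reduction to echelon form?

3

Row reduce to echelon form.
Swap R1 ↔ R2
R3 ← R3 + (5/3)·R1: [0, 6, 10]
R4 ← R4 + (5/3)·R1: [0, 9, 13]
R5 ← R5 + R1: [0, 10, 16]
Swap R2 ↔ R3
R4 ← R4 − (3/2)·R2: [0, 0, -2]
R5 ← R5 − (5/3)·R2: [0, 0, -2/3]
R4 ← R4 + R3: [0, 0, 0]
R5 ← R5 + (1/3)·R3: [0, 0, 0]
Echelon form has 3 nonzero rows, so rank(T) = 3.
Each nonzero row contributes one pivot column: 3 pivot columns.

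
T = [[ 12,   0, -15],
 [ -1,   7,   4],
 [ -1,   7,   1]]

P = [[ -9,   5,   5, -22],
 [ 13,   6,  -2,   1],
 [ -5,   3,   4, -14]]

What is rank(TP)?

First compute TP:
[[-33,  15,   0, -54],
 [ 80,  49,  -3, -27],
 [ 95,  40, -15,  15]]
Now row reduce the product.
R2 ← R2 + (80/33)·R1: [0, 939/11, -3, -1737/11]
R3 ← R3 + (95/33)·R1: [0, 915/11, -15, -1545/11]
R3 ← R3 − (305/313)·R2: [0, 0, -3780/313, 4200/313]
3 nonzero rows, so rank(TP) = 3.

3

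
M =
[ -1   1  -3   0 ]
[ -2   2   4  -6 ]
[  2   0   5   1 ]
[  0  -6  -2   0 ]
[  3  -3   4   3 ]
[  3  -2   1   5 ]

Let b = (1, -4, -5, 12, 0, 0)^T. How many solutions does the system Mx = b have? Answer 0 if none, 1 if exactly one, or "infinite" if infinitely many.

infinite

Row reduce the augmented matrix [M | b].
R2 ← R2 − (2)·R1: [0, 0, 10, -6, -6]
R3 ← R3 + (2)·R1: [0, 2, -1, 1, -3]
R5 ← R5 + (3)·R1: [0, 0, -5, 3, 3]
R6 ← R6 + (3)·R1: [0, 1, -8, 5, 3]
Swap R2 ↔ R3
R4 ← R4 + (3)·R2: [0, 0, -5, 3, 3]
R6 ← R6 − (1/2)·R2: [0, 0, -15/2, 9/2, 9/2]
R4 ← R4 + (1/2)·R3: [0, 0, 0, 0, 0]
R5 ← R5 + (1/2)·R3: [0, 0, 0, 0, 0]
R6 ← R6 + (3/4)·R3: [0, 0, 0, 0, 0]
The echelon form has 3 nonzero rows, and every pivot lies in the first 4 columns, so rank(M) = rank([M|b]) = 3.
The system is consistent.
rank = 3 < 4 unknowns, so there are infinitely many solutions.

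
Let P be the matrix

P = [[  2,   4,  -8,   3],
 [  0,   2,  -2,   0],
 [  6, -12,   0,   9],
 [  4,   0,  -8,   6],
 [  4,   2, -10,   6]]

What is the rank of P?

2

Row reduce to echelon form.
R3 ← R3 − (3)·R1: [0, -24, 24, 0]
R4 ← R4 − (2)·R1: [0, -8, 8, 0]
R5 ← R5 − (2)·R1: [0, -6, 6, 0]
R3 ← R3 + (12)·R2: [0, 0, 0, 0]
R4 ← R4 + (4)·R2: [0, 0, 0, 0]
R5 ← R5 + (3)·R2: [0, 0, 0, 0]
Echelon form has 2 nonzero rows, so rank(P) = 2.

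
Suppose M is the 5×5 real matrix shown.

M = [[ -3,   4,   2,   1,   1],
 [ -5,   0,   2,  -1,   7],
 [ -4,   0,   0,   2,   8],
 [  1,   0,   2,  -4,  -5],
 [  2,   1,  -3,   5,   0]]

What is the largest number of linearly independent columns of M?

Row reduce to echelon form.
R2 ← R2 − (5/3)·R1: [0, -20/3, -4/3, -8/3, 16/3]
R3 ← R3 − (4/3)·R1: [0, -16/3, -8/3, 2/3, 20/3]
R4 ← R4 + (1/3)·R1: [0, 4/3, 8/3, -11/3, -14/3]
R5 ← R5 + (2/3)·R1: [0, 11/3, -5/3, 17/3, 2/3]
R3 ← R3 − (4/5)·R2: [0, 0, -8/5, 14/5, 12/5]
R4 ← R4 + (1/5)·R2: [0, 0, 12/5, -21/5, -18/5]
R5 ← R5 + (11/20)·R2: [0, 0, -12/5, 21/5, 18/5]
R4 ← R4 + (3/2)·R3: [0, 0, 0, 0, 0]
R5 ← R5 − (3/2)·R3: [0, 0, 0, 0, 0]
Echelon form has 3 nonzero rows, so rank(M) = 3.
The rank gives the maximum number of linearly independent columns: 3.

3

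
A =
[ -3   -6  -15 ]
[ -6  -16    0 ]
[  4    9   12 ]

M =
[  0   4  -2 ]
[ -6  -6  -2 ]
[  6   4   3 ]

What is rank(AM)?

First compute AM:
[[-54, -36, -27],
 [ 96,  72,  44],
 [ 18,  10,  10]]
Now row reduce the product.
R2 ← R2 + (16/9)·R1: [0, 8, -4]
R3 ← R3 + (1/3)·R1: [0, -2, 1]
R3 ← R3 + (1/4)·R2: [0, 0, 0]
2 nonzero rows, so rank(AM) = 2.

2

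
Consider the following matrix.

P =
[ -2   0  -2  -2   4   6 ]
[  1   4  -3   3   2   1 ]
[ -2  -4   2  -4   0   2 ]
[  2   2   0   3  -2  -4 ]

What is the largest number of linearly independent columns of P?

2

Row reduce to echelon form.
R2 ← R2 + (1/2)·R1: [0, 4, -4, 2, 4, 4]
R3 ← R3 − R1: [0, -4, 4, -2, -4, -4]
R4 ← R4 + R1: [0, 2, -2, 1, 2, 2]
R3 ← R3 + R2: [0, 0, 0, 0, 0, 0]
R4 ← R4 − (1/2)·R2: [0, 0, 0, 0, 0, 0]
Echelon form has 2 nonzero rows, so rank(P) = 2.
The rank gives the maximum number of linearly independent columns: 2.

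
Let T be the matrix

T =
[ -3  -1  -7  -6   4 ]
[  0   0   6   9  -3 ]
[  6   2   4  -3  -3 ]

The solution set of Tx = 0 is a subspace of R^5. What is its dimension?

3

Row reduce to echelon form.
R3 ← R3 + (2)·R1: [0, 0, -10, -15, 5]
R3 ← R3 + (5/3)·R2: [0, 0, 0, 0, 0]
2 nonzero rows, so rank(T) = 2.
T has 5 columns; by rank–nullity, nullity = 5 − 2 = 3.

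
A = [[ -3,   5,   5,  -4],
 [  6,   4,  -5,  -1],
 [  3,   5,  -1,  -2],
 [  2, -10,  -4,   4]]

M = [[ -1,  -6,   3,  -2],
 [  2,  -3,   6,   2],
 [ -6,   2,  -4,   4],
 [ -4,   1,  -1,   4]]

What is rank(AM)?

4

First compute AM:
[[ -1,   9,   5,  20],
 [ 36, -59,  63, -28],
 [ 21, -37,  45,  -8],
 [-14,  14, -42, -24]]
Now row reduce the product.
R2 ← R2 + (36)·R1: [0, 265, 243, 692]
R3 ← R3 + (21)·R1: [0, 152, 150, 412]
R4 ← R4 − (14)·R1: [0, -112, -112, -304]
R3 ← R3 − (152/265)·R2: [0, 0, 2814/265, 3996/265]
R4 ← R4 + (112/265)·R2: [0, 0, -2464/265, -3056/265]
R4 ← R4 + (176/201)·R3: [0, 0, 0, 112/67]
4 nonzero rows, so rank(AM) = 4.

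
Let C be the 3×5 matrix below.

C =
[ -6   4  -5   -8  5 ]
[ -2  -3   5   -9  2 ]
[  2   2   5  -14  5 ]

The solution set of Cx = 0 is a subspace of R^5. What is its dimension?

Row reduce to echelon form.
R2 ← R2 − (1/3)·R1: [0, -13/3, 20/3, -19/3, 1/3]
R3 ← R3 + (1/3)·R1: [0, 10/3, 10/3, -50/3, 20/3]
R3 ← R3 + (10/13)·R2: [0, 0, 110/13, -280/13, 90/13]
3 nonzero rows, so rank(C) = 3.
C has 5 columns; by rank–nullity, nullity = 5 − 3 = 2.

2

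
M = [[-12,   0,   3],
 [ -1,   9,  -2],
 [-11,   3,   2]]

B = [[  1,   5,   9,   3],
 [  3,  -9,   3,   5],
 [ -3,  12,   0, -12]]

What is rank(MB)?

2

First compute MB:
[[-21, -24, -108, -72],
 [ 32, -110,  18,  66],
 [ -8, -58, -90, -42]]
Now row reduce the product.
R2 ← R2 + (32/21)·R1: [0, -1026/7, -1026/7, -306/7]
R3 ← R3 − (8/21)·R1: [0, -342/7, -342/7, -102/7]
R3 ← R3 − (1/3)·R2: [0, 0, 0, 0]
2 nonzero rows, so rank(MB) = 2.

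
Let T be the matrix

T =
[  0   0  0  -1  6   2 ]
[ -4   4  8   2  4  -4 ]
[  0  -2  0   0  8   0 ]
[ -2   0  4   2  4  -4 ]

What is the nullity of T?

Row reduce to echelon form.
Swap R1 ↔ R2
R4 ← R4 − (1/2)·R1: [0, -2, 0, 1, 2, -2]
Swap R2 ↔ R3
R4 ← R4 − R2: [0, 0, 0, 1, -6, -2]
R4 ← R4 + R3: [0, 0, 0, 0, 0, 0]
3 nonzero rows, so rank(T) = 3.
T has 6 columns; by rank–nullity, nullity = 6 − 3 = 3.

3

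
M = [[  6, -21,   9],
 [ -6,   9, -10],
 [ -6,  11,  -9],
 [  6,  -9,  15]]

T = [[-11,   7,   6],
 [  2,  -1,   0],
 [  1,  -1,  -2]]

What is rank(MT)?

2

First compute MT:
[[-99,  54,  18],
 [ 74, -41, -16],
 [ 79, -44, -18],
 [-69,  36,   6]]
Now row reduce the product.
R2 ← R2 + (74/99)·R1: [0, -7/11, -28/11]
R3 ← R3 + (79/99)·R1: [0, -10/11, -40/11]
R4 ← R4 − (23/33)·R1: [0, -18/11, -72/11]
R3 ← R3 − (10/7)·R2: [0, 0, 0]
R4 ← R4 − (18/7)·R2: [0, 0, 0]
2 nonzero rows, so rank(MT) = 2.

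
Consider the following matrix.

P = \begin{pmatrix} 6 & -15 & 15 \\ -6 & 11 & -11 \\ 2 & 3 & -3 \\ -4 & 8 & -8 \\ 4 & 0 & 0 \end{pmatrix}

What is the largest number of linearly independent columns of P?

Row reduce to echelon form.
R2 ← R2 + R1: [0, -4, 4]
R3 ← R3 − (1/3)·R1: [0, 8, -8]
R4 ← R4 + (2/3)·R1: [0, -2, 2]
R5 ← R5 − (2/3)·R1: [0, 10, -10]
R3 ← R3 + (2)·R2: [0, 0, 0]
R4 ← R4 − (1/2)·R2: [0, 0, 0]
R5 ← R5 + (5/2)·R2: [0, 0, 0]
Echelon form has 2 nonzero rows, so rank(P) = 2.
The rank gives the maximum number of linearly independent columns: 2.

2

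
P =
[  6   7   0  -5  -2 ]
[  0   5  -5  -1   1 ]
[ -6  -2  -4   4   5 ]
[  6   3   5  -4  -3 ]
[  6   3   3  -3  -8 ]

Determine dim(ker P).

Row reduce to echelon form.
R3 ← R3 + R1: [0, 5, -4, -1, 3]
R4 ← R4 − R1: [0, -4, 5, 1, -1]
R5 ← R5 − R1: [0, -4, 3, 2, -6]
R3 ← R3 − R2: [0, 0, 1, 0, 2]
R4 ← R4 + (4/5)·R2: [0, 0, 1, 1/5, -1/5]
R5 ← R5 + (4/5)·R2: [0, 0, -1, 6/5, -26/5]
R4 ← R4 − R3: [0, 0, 0, 1/5, -11/5]
R5 ← R5 + R3: [0, 0, 0, 6/5, -16/5]
R5 ← R5 − (6)·R4: [0, 0, 0, 0, 10]
5 nonzero rows, so rank(P) = 5.
P has 5 columns; by rank–nullity, nullity = 5 − 5 = 0.

0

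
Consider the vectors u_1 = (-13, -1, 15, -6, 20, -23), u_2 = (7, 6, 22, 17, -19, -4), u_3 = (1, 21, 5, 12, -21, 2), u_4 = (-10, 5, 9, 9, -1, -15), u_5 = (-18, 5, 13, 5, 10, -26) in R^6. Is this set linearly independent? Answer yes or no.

Form the matrix with these vectors as rows and row reduce.
R2 ← R2 + (7/13)·R1: [0, 71/13, 391/13, 179/13, -107/13, -213/13]
R3 ← R3 + (1/13)·R1: [0, 272/13, 80/13, 150/13, -253/13, 3/13]
R4 ← R4 − (10/13)·R1: [0, 75/13, -33/13, 177/13, -213/13, 35/13]
R5 ← R5 − (18/13)·R1: [0, 83/13, -101/13, 173/13, -230/13, 76/13]
R3 ← R3 − (272/71)·R2: [0, 0, -7744/71, -2926/71, 857/71, 63]
R4 ← R4 − (75/71)·R2: [0, 0, -2436/71, -66/71, -546/71, 20]
R5 ← R5 − (83/71)·R2: [0, 0, -3048/71, -198/71, -573/71, 25]
R4 ← R4 − (609/1936)·R3: [0, 0, 0, 1059/88, -22239/1936, 353/1936]
R5 ← R5 − (381/968)·R3: [0, 0, 0, 591/44, -12411/968, 197/968]
R5 ← R5 − (394/353)·R4: [0, 0, 0, 0, 0, 0]
4 nonzero rows, so the 5 vectors span a space of dimension 4.
Since 4 < 5, the vectors are linearly dependent.

no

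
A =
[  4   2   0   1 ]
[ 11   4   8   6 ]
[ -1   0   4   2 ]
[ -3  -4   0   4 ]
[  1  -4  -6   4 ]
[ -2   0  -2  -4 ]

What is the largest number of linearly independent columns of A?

4

Row reduce to echelon form.
R2 ← R2 − (11/4)·R1: [0, -3/2, 8, 13/4]
R3 ← R3 + (1/4)·R1: [0, 1/2, 4, 9/4]
R4 ← R4 + (3/4)·R1: [0, -5/2, 0, 19/4]
R5 ← R5 − (1/4)·R1: [0, -9/2, -6, 15/4]
R6 ← R6 + (1/2)·R1: [0, 1, -2, -7/2]
R3 ← R3 + (1/3)·R2: [0, 0, 20/3, 10/3]
R4 ← R4 − (5/3)·R2: [0, 0, -40/3, -2/3]
R5 ← R5 − (3)·R2: [0, 0, -30, -6]
R6 ← R6 + (2/3)·R2: [0, 0, 10/3, -4/3]
R4 ← R4 + (2)·R3: [0, 0, 0, 6]
R5 ← R5 + (9/2)·R3: [0, 0, 0, 9]
R6 ← R6 − (1/2)·R3: [0, 0, 0, -3]
R5 ← R5 − (3/2)·R4: [0, 0, 0, 0]
R6 ← R6 + (1/2)·R4: [0, 0, 0, 0]
Echelon form has 4 nonzero rows, so rank(A) = 4.
The rank gives the maximum number of linearly independent columns: 4.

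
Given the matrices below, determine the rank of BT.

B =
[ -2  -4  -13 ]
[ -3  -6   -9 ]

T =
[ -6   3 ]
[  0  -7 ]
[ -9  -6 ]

2

First compute BT:
[[129, 100],
 [ 99,  87]]
Now row reduce the product.
R2 ← R2 − (33/43)·R1: [0, 441/43]
2 nonzero rows, so rank(BT) = 2.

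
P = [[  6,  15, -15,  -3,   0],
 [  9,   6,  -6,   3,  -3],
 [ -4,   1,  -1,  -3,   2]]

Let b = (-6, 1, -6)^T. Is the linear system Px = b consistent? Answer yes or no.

no

Row reduce the augmented matrix [P | b].
R2 ← R2 − (3/2)·R1: [0, -33/2, 33/2, 15/2, -3, 10]
R3 ← R3 + (2/3)·R1: [0, 11, -11, -5, 2, -10]
R3 ← R3 + (2/3)·R2: [0, 0, 0, 0, 0, -10/3]
The echelon form has 3 nonzero rows; the last pivot sits in the augmented column, so rank(P) = 2 but rank([P|b]) = 3.
Since the ranks differ, the system is inconsistent.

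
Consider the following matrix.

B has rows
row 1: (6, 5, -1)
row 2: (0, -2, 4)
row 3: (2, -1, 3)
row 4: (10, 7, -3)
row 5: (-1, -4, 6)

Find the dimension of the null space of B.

0

Row reduce to echelon form.
R3 ← R3 − (1/3)·R1: [0, -8/3, 10/3]
R4 ← R4 − (5/3)·R1: [0, -4/3, -4/3]
R5 ← R5 + (1/6)·R1: [0, -19/6, 35/6]
R3 ← R3 − (4/3)·R2: [0, 0, -2]
R4 ← R4 − (2/3)·R2: [0, 0, -4]
R5 ← R5 − (19/12)·R2: [0, 0, -1/2]
R4 ← R4 − (2)·R3: [0, 0, 0]
R5 ← R5 − (1/4)·R3: [0, 0, 0]
3 nonzero rows, so rank(B) = 3.
B has 3 columns; by rank–nullity, nullity = 3 − 3 = 0.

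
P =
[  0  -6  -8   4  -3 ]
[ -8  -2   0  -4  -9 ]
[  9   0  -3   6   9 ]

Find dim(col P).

Row reduce to echelon form.
Swap R1 ↔ R2
R3 ← R3 + (9/8)·R1: [0, -9/4, -3, 3/2, -9/8]
R3 ← R3 − (3/8)·R2: [0, 0, 0, 0, 0]
Echelon form has 2 nonzero rows, so rank(P) = 2.
The column space has dimension equal to the rank: 2.

2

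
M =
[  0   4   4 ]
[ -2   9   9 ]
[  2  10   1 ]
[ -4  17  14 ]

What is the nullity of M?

0

Row reduce to echelon form.
Swap R1 ↔ R2
R3 ← R3 + R1: [0, 19, 10]
R4 ← R4 − (2)·R1: [0, -1, -4]
R3 ← R3 − (19/4)·R2: [0, 0, -9]
R4 ← R4 + (1/4)·R2: [0, 0, -3]
R4 ← R4 − (1/3)·R3: [0, 0, 0]
3 nonzero rows, so rank(M) = 3.
M has 3 columns; by rank–nullity, nullity = 3 − 3 = 0.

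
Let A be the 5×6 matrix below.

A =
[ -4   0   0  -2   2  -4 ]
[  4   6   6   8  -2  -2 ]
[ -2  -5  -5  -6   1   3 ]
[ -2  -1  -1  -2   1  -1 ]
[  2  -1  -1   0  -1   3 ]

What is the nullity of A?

4

Row reduce to echelon form.
R2 ← R2 + R1: [0, 6, 6, 6, 0, -6]
R3 ← R3 − (1/2)·R1: [0, -5, -5, -5, 0, 5]
R4 ← R4 − (1/2)·R1: [0, -1, -1, -1, 0, 1]
R5 ← R5 + (1/2)·R1: [0, -1, -1, -1, 0, 1]
R3 ← R3 + (5/6)·R2: [0, 0, 0, 0, 0, 0]
R4 ← R4 + (1/6)·R2: [0, 0, 0, 0, 0, 0]
R5 ← R5 + (1/6)·R2: [0, 0, 0, 0, 0, 0]
2 nonzero rows, so rank(A) = 2.
A has 6 columns; by rank–nullity, nullity = 6 − 2 = 4.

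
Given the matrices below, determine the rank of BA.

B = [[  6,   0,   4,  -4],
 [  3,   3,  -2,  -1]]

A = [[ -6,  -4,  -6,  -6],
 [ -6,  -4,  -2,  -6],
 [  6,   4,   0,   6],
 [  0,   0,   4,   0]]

First compute BA:
[[-12,  -8, -52, -12],
 [-48, -32, -28, -48]]
Now row reduce the product.
R2 ← R2 − (4)·R1: [0, 0, 180, 0]
2 nonzero rows, so rank(BA) = 2.

2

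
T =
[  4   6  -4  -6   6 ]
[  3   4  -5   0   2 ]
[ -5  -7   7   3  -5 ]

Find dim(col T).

Row reduce to echelon form.
R2 ← R2 − (3/4)·R1: [0, -1/2, -2, 9/2, -5/2]
R3 ← R3 + (5/4)·R1: [0, 1/2, 2, -9/2, 5/2]
R3 ← R3 + R2: [0, 0, 0, 0, 0]
Echelon form has 2 nonzero rows, so rank(T) = 2.
The column space has dimension equal to the rank: 2.

2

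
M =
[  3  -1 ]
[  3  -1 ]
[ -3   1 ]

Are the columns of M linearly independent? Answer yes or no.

no

Row reduce M to echelon form.
R2 ← R2 − R1: [0, 0]
R3 ← R3 + R1: [0, 0]
1 pivot among 2 columns.
Only 1 < 2 pivot columns, so the columns are linearly dependent.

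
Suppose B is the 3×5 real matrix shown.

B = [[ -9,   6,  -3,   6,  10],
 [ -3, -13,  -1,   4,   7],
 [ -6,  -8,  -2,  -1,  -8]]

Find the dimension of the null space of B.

Row reduce to echelon form.
R2 ← R2 − (1/3)·R1: [0, -15, 0, 2, 11/3]
R3 ← R3 − (2/3)·R1: [0, -12, 0, -5, -44/3]
R3 ← R3 − (4/5)·R2: [0, 0, 0, -33/5, -88/5]
3 nonzero rows, so rank(B) = 3.
B has 5 columns; by rank–nullity, nullity = 5 − 3 = 2.

2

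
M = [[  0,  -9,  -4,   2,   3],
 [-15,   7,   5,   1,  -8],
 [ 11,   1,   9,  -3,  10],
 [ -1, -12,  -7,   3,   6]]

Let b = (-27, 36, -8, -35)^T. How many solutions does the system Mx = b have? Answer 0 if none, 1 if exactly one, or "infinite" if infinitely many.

infinite

Row reduce the augmented matrix [M | b].
Swap R1 ↔ R2
R3 ← R3 + (11/15)·R1: [0, 92/15, 38/3, -34/15, 62/15, 92/5]
R4 ← R4 − (1/15)·R1: [0, -187/15, -22/3, 44/15, 98/15, -187/5]
R3 ← R3 + (92/135)·R2: [0, 0, 1342/135, -122/135, 278/45, 0]
R4 ← R4 − (187/135)·R2: [0, 0, -242/135, 22/135, 107/45, 0]
R4 ← R4 + (11/61)·R3: [0, 0, 0, 0, 213/61, 0]
The echelon form has 4 nonzero rows, and every pivot lies in the first 5 columns, so rank(M) = rank([M|b]) = 4.
The system is consistent.
rank = 4 < 5 unknowns, so there are infinitely many solutions.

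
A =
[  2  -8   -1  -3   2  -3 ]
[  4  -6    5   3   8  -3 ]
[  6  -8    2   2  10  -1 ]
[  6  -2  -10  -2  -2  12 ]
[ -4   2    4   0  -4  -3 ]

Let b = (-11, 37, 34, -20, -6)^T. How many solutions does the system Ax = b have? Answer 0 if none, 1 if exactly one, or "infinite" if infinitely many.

Row reduce the augmented matrix [A | b].
R2 ← R2 − (2)·R1: [0, 10, 7, 9, 4, 3, 59]
R3 ← R3 − (3)·R1: [0, 16, 5, 11, 4, 8, 67]
R4 ← R4 − (3)·R1: [0, 22, -7, 7, -8, 21, 13]
R5 ← R5 + (2)·R1: [0, -14, 2, -6, 0, -9, -28]
R3 ← R3 − (8/5)·R2: [0, 0, -31/5, -17/5, -12/5, 16/5, -137/5]
R4 ← R4 − (11/5)·R2: [0, 0, -112/5, -64/5, -84/5, 72/5, -584/5]
R5 ← R5 + (7/5)·R2: [0, 0, 59/5, 33/5, 28/5, -24/5, 273/5]
R4 ← R4 − (112/31)·R3: [0, 0, 0, -16/31, -252/31, 88/31, -552/31]
R5 ← R5 + (59/31)·R3: [0, 0, 0, 4/31, 32/31, 40/31, 76/31]
R5 ← R5 + (1/4)·R4: [0, 0, 0, 0, -1, 2, -2]
The echelon form has 5 nonzero rows, and every pivot lies in the first 6 columns, so rank(A) = rank([A|b]) = 5.
The system is consistent.
rank = 5 < 6 unknowns, so there are infinitely many solutions.

infinite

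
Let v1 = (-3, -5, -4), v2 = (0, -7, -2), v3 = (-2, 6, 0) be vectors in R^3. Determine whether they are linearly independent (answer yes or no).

no

Form the matrix with these vectors as rows and row reduce.
R3 ← R3 − (2/3)·R1: [0, 28/3, 8/3]
R3 ← R3 + (4/3)·R2: [0, 0, 0]
2 nonzero rows, so the 3 vectors span a space of dimension 2.
Since 2 < 3, the vectors are linearly dependent.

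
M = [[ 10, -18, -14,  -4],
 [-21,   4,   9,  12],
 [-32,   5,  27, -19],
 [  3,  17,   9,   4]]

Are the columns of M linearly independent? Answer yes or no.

yes

Row reduce M to echelon form.
R2 ← R2 + (21/10)·R1: [0, -169/5, -102/5, 18/5]
R3 ← R3 + (16/5)·R1: [0, -263/5, -89/5, -159/5]
R4 ← R4 − (3/10)·R1: [0, 112/5, 66/5, 26/5]
R3 ← R3 − (263/169)·R2: [0, 0, 2357/169, -6321/169]
R4 ← R4 + (112/169)·R2: [0, 0, -54/169, 1282/169]
R4 ← R4 + (54/2357)·R3: [0, 0, 0, 15860/2357]
4 pivots among 4 columns.
Every column is a pivot column, so the columns are linearly independent.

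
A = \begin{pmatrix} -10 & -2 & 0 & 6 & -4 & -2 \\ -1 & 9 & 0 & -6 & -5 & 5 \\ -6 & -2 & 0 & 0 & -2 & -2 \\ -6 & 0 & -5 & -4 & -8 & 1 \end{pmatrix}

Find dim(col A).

Row reduce to echelon form.
R2 ← R2 − (1/10)·R1: [0, 46/5, 0, -33/5, -23/5, 26/5]
R3 ← R3 − (3/5)·R1: [0, -4/5, 0, -18/5, 2/5, -4/5]
R4 ← R4 − (3/5)·R1: [0, 6/5, -5, -38/5, -28/5, 11/5]
R3 ← R3 + (2/23)·R2: [0, 0, 0, -96/23, 0, -8/23]
R4 ← R4 − (3/23)·R2: [0, 0, -5, -155/23, -5, 35/23]
Swap R3 ↔ R4
Echelon form has 4 nonzero rows, so rank(A) = 4.
The column space has dimension equal to the rank: 4.

4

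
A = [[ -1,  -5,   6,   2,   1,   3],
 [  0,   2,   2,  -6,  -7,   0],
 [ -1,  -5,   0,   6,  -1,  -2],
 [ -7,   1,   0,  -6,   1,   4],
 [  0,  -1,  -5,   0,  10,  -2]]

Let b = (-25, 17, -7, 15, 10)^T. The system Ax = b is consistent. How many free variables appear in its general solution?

Row reduce the augmented matrix [A | b].
R3 ← R3 − R1: [0, 0, -6, 4, -2, -5, 18]
R4 ← R4 − (7)·R1: [0, 36, -42, -20, -6, -17, 190]
R4 ← R4 − (18)·R2: [0, 0, -78, 88, 120, -17, -116]
R5 ← R5 + (1/2)·R2: [0, 0, -4, -3, 13/2, -2, 37/2]
R4 ← R4 − (13)·R3: [0, 0, 0, 36, 146, 48, -350]
R5 ← R5 − (2/3)·R3: [0, 0, 0, -17/3, 47/6, 4/3, 13/2]
R5 ← R5 + (17/108)·R4: [0, 0, 0, 0, 832/27, 80/9, -1312/27]
The echelon form has 5 nonzero rows, and every pivot lies in the first 6 columns, so rank(A) = rank([A|b]) = 5.
The system is consistent.
Free variables = (unknowns) − (rank) = 6 − 5 = 1.

1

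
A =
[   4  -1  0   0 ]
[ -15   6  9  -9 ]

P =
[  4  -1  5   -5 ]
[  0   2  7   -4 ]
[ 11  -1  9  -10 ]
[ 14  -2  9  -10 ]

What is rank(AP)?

2

First compute AP:
[[ 16,  -6,  13, -16],
 [-87,  36, -33,  51]]
Now row reduce the product.
R2 ← R2 + (87/16)·R1: [0, 27/8, 603/16, -36]
2 nonzero rows, so rank(AP) = 2.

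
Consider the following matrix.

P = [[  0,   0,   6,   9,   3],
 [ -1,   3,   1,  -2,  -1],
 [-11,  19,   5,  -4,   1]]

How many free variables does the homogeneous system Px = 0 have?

Row reduce to echelon form.
Swap R1 ↔ R2
R3 ← R3 − (11)·R1: [0, -14, -6, 18, 12]
Swap R2 ↔ R3
3 nonzero rows, so rank(P) = 3.
P has 5 columns; by rank–nullity, nullity = 5 − 3 = 2.

2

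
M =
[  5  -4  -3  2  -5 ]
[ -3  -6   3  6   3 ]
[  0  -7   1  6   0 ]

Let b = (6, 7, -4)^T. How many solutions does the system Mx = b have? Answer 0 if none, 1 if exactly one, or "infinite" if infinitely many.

0

Row reduce the augmented matrix [M | b].
R2 ← R2 + (3/5)·R1: [0, -42/5, 6/5, 36/5, 0, 53/5]
R3 ← R3 − (5/6)·R2: [0, 0, 0, 0, 0, -77/6]
The echelon form has 3 nonzero rows; the last pivot sits in the augmented column, so rank(M) = 2 but rank([M|b]) = 3.
Since the ranks differ, the system is inconsistent.
It has no solutions.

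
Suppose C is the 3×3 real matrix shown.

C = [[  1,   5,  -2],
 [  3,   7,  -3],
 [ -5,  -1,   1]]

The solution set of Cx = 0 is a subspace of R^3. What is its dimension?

1

Row reduce to echelon form.
R2 ← R2 − (3)·R1: [0, -8, 3]
R3 ← R3 + (5)·R1: [0, 24, -9]
R3 ← R3 + (3)·R2: [0, 0, 0]
2 nonzero rows, so rank(C) = 2.
C has 3 columns; by rank–nullity, nullity = 3 − 2 = 1.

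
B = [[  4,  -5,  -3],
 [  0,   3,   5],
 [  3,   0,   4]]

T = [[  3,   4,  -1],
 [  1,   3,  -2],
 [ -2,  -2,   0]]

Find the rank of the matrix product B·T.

First compute BT:
[[ 13,   7,   6],
 [ -7,  -1,  -6],
 [  1,   4,  -3]]
Now row reduce the product.
R2 ← R2 + (7/13)·R1: [0, 36/13, -36/13]
R3 ← R3 − (1/13)·R1: [0, 45/13, -45/13]
R3 ← R3 − (5/4)·R2: [0, 0, 0]
2 nonzero rows, so rank(BT) = 2.

2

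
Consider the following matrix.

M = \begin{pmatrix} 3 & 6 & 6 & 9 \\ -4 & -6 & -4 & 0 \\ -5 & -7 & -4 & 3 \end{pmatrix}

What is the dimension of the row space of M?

Row reduce to echelon form.
R2 ← R2 + (4/3)·R1: [0, 2, 4, 12]
R3 ← R3 + (5/3)·R1: [0, 3, 6, 18]
R3 ← R3 − (3/2)·R2: [0, 0, 0, 0]
Echelon form has 2 nonzero rows, so rank(M) = 2.
The row space has dimension equal to the rank: 2.

2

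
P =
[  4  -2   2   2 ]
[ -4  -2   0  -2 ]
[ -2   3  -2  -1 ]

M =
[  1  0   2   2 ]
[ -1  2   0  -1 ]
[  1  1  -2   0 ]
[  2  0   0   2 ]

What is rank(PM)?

First compute PM:
[[ 12,  -2,   4,  14],
 [ -6,  -4,  -8, -10],
 [ -9,   4,   0,  -9]]
Now row reduce the product.
R2 ← R2 + (1/2)·R1: [0, -5, -6, -3]
R3 ← R3 + (3/4)·R1: [0, 5/2, 3, 3/2]
R3 ← R3 + (1/2)·R2: [0, 0, 0, 0]
2 nonzero rows, so rank(PM) = 2.

2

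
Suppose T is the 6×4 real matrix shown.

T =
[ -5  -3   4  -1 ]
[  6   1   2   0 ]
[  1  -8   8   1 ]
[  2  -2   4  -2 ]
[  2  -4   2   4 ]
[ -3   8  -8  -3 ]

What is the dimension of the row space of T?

Row reduce to echelon form.
R2 ← R2 + (6/5)·R1: [0, -13/5, 34/5, -6/5]
R3 ← R3 + (1/5)·R1: [0, -43/5, 44/5, 4/5]
R4 ← R4 + (2/5)·R1: [0, -16/5, 28/5, -12/5]
R5 ← R5 + (2/5)·R1: [0, -26/5, 18/5, 18/5]
R6 ← R6 − (3/5)·R1: [0, 49/5, -52/5, -12/5]
R3 ← R3 − (43/13)·R2: [0, 0, -178/13, 62/13]
R4 ← R4 − (16/13)·R2: [0, 0, -36/13, -12/13]
R5 ← R5 − (2)·R2: [0, 0, -10, 6]
R6 ← R6 + (49/13)·R2: [0, 0, 198/13, -90/13]
R4 ← R4 − (18/89)·R3: [0, 0, 0, -168/89]
R5 ← R5 − (65/89)·R3: [0, 0, 0, 224/89]
R6 ← R6 + (99/89)·R3: [0, 0, 0, -144/89]
R5 ← R5 + (4/3)·R4: [0, 0, 0, 0]
R6 ← R6 − (6/7)·R4: [0, 0, 0, 0]
Echelon form has 4 nonzero rows, so rank(T) = 4.
The row space has dimension equal to the rank: 4.

4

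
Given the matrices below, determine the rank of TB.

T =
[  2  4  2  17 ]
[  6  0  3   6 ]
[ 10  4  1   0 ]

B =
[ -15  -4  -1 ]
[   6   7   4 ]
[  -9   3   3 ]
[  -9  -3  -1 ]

2

First compute TB:
[[-177, -25,   3],
 [-171, -33,  -3],
 [-135,  -9,   9]]
Now row reduce the product.
R2 ← R2 − (57/59)·R1: [0, -522/59, -348/59]
R3 ← R3 − (45/59)·R1: [0, 594/59, 396/59]
R3 ← R3 + (33/29)·R2: [0, 0, 0]
2 nonzero rows, so rank(TB) = 2.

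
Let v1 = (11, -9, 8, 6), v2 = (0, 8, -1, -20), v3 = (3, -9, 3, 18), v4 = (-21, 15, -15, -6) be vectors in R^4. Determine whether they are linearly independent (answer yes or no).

Form the matrix with these vectors as rows and row reduce.
R3 ← R3 − (3/11)·R1: [0, -72/11, 9/11, 180/11]
R4 ← R4 + (21/11)·R1: [0, -24/11, 3/11, 60/11]
R3 ← R3 + (9/11)·R2: [0, 0, 0, 0]
R4 ← R4 + (3/11)·R2: [0, 0, 0, 0]
2 nonzero rows, so the 4 vectors span a space of dimension 2.
Since 2 < 4, the vectors are linearly dependent.

no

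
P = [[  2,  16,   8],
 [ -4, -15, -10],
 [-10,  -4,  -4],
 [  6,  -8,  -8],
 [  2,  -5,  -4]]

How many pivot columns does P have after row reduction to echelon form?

Row reduce to echelon form.
R2 ← R2 + (2)·R1: [0, 17, 6]
R3 ← R3 + (5)·R1: [0, 76, 36]
R4 ← R4 − (3)·R1: [0, -56, -32]
R5 ← R5 − R1: [0, -21, -12]
R3 ← R3 − (76/17)·R2: [0, 0, 156/17]
R4 ← R4 + (56/17)·R2: [0, 0, -208/17]
R5 ← R5 + (21/17)·R2: [0, 0, -78/17]
R4 ← R4 + (4/3)·R3: [0, 0, 0]
R5 ← R5 + (1/2)·R3: [0, 0, 0]
Echelon form has 3 nonzero rows, so rank(P) = 3.
Each nonzero row contributes one pivot column: 3 pivot columns.

3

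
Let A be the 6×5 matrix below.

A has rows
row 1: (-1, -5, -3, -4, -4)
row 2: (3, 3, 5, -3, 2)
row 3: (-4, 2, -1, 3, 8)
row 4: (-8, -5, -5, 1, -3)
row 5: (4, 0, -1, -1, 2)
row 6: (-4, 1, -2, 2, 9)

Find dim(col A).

5

Row reduce to echelon form.
R2 ← R2 + (3)·R1: [0, -12, -4, -15, -10]
R3 ← R3 − (4)·R1: [0, 22, 11, 19, 24]
R4 ← R4 − (8)·R1: [0, 35, 19, 33, 29]
R5 ← R5 + (4)·R1: [0, -20, -13, -17, -14]
R6 ← R6 − (4)·R1: [0, 21, 10, 18, 25]
R3 ← R3 + (11/6)·R2: [0, 0, 11/3, -17/2, 17/3]
R4 ← R4 + (35/12)·R2: [0, 0, 22/3, -43/4, -1/6]
R5 ← R5 − (5/3)·R2: [0, 0, -19/3, 8, 8/3]
R6 ← R6 + (7/4)·R2: [0, 0, 3, -33/4, 15/2]
R4 ← R4 − (2)·R3: [0, 0, 0, 25/4, -23/2]
R5 ← R5 + (19/11)·R3: [0, 0, 0, -147/22, 137/11]
R6 ← R6 − (9/11)·R3: [0, 0, 0, -57/44, 63/22]
R5 ← R5 + (294/275)·R4: [0, 0, 0, 0, 4/25]
R6 ← R6 + (57/275)·R4: [0, 0, 0, 0, 12/25]
R6 ← R6 − (3)·R5: [0, 0, 0, 0, 0]
Echelon form has 5 nonzero rows, so rank(A) = 5.
The column space has dimension equal to the rank: 5.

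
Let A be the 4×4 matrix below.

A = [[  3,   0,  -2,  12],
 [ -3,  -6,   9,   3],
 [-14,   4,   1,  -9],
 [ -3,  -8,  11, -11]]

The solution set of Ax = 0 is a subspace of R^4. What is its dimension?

0

Row reduce to echelon form.
R2 ← R2 + R1: [0, -6, 7, 15]
R3 ← R3 + (14/3)·R1: [0, 4, -25/3, 47]
R4 ← R4 + R1: [0, -8, 9, 1]
R3 ← R3 + (2/3)·R2: [0, 0, -11/3, 57]
R4 ← R4 − (4/3)·R2: [0, 0, -1/3, -19]
R4 ← R4 − (1/11)·R3: [0, 0, 0, -266/11]
4 nonzero rows, so rank(A) = 4.
A has 4 columns; by rank–nullity, nullity = 4 − 4 = 0.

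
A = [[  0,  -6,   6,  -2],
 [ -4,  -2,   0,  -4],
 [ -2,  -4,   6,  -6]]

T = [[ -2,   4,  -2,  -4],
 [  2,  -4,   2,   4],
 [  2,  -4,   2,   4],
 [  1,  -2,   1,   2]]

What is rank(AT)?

First compute AT:
[[ -2,   4,  -2,  -4],
 [  0,   0,   0,   0],
 [  2,  -4,   2,   4]]
Now row reduce the product.
R3 ← R3 + R1: [0, 0, 0, 0]
1 nonzero row, so rank(AT) = 1.

1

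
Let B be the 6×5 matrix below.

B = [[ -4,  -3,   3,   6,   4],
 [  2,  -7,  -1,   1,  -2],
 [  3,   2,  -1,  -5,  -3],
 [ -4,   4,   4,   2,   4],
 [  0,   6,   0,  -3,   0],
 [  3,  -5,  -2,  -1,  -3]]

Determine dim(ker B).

2

Row reduce to echelon form.
R2 ← R2 + (1/2)·R1: [0, -17/2, 1/2, 4, 0]
R3 ← R3 + (3/4)·R1: [0, -1/4, 5/4, -1/2, 0]
R4 ← R4 − R1: [0, 7, 1, -4, 0]
R6 ← R6 + (3/4)·R1: [0, -29/4, 1/4, 7/2, 0]
R3 ← R3 − (1/34)·R2: [0, 0, 21/17, -21/34, 0]
R4 ← R4 + (14/17)·R2: [0, 0, 24/17, -12/17, 0]
R5 ← R5 + (12/17)·R2: [0, 0, 6/17, -3/17, 0]
R6 ← R6 − (29/34)·R2: [0, 0, -3/17, 3/34, 0]
R4 ← R4 − (8/7)·R3: [0, 0, 0, 0, 0]
R5 ← R5 − (2/7)·R3: [0, 0, 0, 0, 0]
R6 ← R6 + (1/7)·R3: [0, 0, 0, 0, 0]
3 nonzero rows, so rank(B) = 3.
B has 5 columns; by rank–nullity, nullity = 5 − 3 = 2.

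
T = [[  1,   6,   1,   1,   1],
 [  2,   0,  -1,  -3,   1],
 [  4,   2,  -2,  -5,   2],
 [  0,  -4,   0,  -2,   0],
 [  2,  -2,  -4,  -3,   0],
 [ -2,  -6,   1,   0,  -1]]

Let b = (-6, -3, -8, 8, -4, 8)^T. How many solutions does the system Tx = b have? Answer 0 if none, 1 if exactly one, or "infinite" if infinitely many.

Row reduce the augmented matrix [T | b].
R2 ← R2 − (2)·R1: [0, -12, -3, -5, -1, 9]
R3 ← R3 − (4)·R1: [0, -22, -6, -9, -2, 16]
R5 ← R5 − (2)·R1: [0, -14, -6, -5, -2, 8]
R6 ← R6 + (2)·R1: [0, 6, 3, 2, 1, -4]
R3 ← R3 − (11/6)·R2: [0, 0, -1/2, 1/6, -1/6, -1/2]
R4 ← R4 − (1/3)·R2: [0, 0, 1, -1/3, 1/3, 5]
R5 ← R5 − (7/6)·R2: [0, 0, -5/2, 5/6, -5/6, -5/2]
R6 ← R6 + (1/2)·R2: [0, 0, 3/2, -1/2, 1/2, 1/2]
R4 ← R4 + (2)·R3: [0, 0, 0, 0, 0, 4]
R5 ← R5 − (5)·R3: [0, 0, 0, 0, 0, 0]
R6 ← R6 + (3)·R3: [0, 0, 0, 0, 0, -1]
R6 ← R6 + (1/4)·R4: [0, 0, 0, 0, 0, 0]
The echelon form has 4 nonzero rows; the last pivot sits in the augmented column, so rank(T) = 3 but rank([T|b]) = 4.
Since the ranks differ, the system is inconsistent.
It has no solutions.

0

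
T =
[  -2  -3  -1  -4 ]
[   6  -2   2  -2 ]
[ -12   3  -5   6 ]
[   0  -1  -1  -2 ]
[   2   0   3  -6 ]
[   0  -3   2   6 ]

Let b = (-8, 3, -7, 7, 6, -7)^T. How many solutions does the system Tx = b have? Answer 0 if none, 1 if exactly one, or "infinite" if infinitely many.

0

Row reduce the augmented matrix [T | b].
R2 ← R2 + (3)·R1: [0, -11, -1, -14, -21]
R3 ← R3 − (6)·R1: [0, 21, 1, 30, 41]
R5 ← R5 + R1: [0, -3, 2, -10, -2]
R3 ← R3 + (21/11)·R2: [0, 0, -10/11, 36/11, 10/11]
R4 ← R4 − (1/11)·R2: [0, 0, -10/11, -8/11, 98/11]
R5 ← R5 − (3/11)·R2: [0, 0, 25/11, -68/11, 41/11]
R6 ← R6 − (3/11)·R2: [0, 0, 25/11, 108/11, -14/11]
R4 ← R4 − R3: [0, 0, 0, -4, 8]
R5 ← R5 + (5/2)·R3: [0, 0, 0, 2, 6]
R6 ← R6 + (5/2)·R3: [0, 0, 0, 18, 1]
R5 ← R5 + (1/2)·R4: [0, 0, 0, 0, 10]
R6 ← R6 + (9/2)·R4: [0, 0, 0, 0, 37]
R6 ← R6 − (37/10)·R5: [0, 0, 0, 0, 0]
The echelon form has 5 nonzero rows; the last pivot sits in the augmented column, so rank(T) = 4 but rank([T|b]) = 5.
Since the ranks differ, the system is inconsistent.
It has no solutions.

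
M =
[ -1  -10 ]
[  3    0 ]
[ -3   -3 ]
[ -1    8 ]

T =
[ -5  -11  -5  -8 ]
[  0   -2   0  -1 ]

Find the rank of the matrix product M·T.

2

First compute MT:
[[  5,  31,   5,  18],
 [-15, -33, -15, -24],
 [ 15,  39,  15,  27],
 [  5,  -5,   5,   0]]
Now row reduce the product.
R2 ← R2 + (3)·R1: [0, 60, 0, 30]
R3 ← R3 − (3)·R1: [0, -54, 0, -27]
R4 ← R4 − R1: [0, -36, 0, -18]
R3 ← R3 + (9/10)·R2: [0, 0, 0, 0]
R4 ← R4 + (3/5)·R2: [0, 0, 0, 0]
2 nonzero rows, so rank(MT) = 2.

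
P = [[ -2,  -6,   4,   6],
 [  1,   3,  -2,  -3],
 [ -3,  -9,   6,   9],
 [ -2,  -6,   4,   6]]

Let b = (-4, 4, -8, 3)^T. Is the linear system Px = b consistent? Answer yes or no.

no

Row reduce the augmented matrix [P | b].
R2 ← R2 + (1/2)·R1: [0, 0, 0, 0, 2]
R3 ← R3 − (3/2)·R1: [0, 0, 0, 0, -2]
R4 ← R4 − R1: [0, 0, 0, 0, 7]
R3 ← R3 + R2: [0, 0, 0, 0, 0]
R4 ← R4 − (7/2)·R2: [0, 0, 0, 0, 0]
The echelon form has 2 nonzero rows; the last pivot sits in the augmented column, so rank(P) = 1 but rank([P|b]) = 2.
Since the ranks differ, the system is inconsistent.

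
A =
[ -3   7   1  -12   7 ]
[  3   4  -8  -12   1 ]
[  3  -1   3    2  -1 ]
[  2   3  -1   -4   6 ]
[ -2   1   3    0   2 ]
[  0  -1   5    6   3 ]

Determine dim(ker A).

0

Row reduce to echelon form.
R2 ← R2 + R1: [0, 11, -7, -24, 8]
R3 ← R3 + R1: [0, 6, 4, -10, 6]
R4 ← R4 + (2/3)·R1: [0, 23/3, -1/3, -12, 32/3]
R5 ← R5 − (2/3)·R1: [0, -11/3, 7/3, 8, -8/3]
R3 ← R3 − (6/11)·R2: [0, 0, 86/11, 34/11, 18/11]
R4 ← R4 − (23/33)·R2: [0, 0, 50/11, 52/11, 56/11]
R5 ← R5 + (1/3)·R2: [0, 0, 0, 0, 0]
R6 ← R6 + (1/11)·R2: [0, 0, 48/11, 42/11, 41/11]
R4 ← R4 − (25/43)·R3: [0, 0, 0, 126/43, 178/43]
R6 ← R6 − (24/43)·R3: [0, 0, 0, 90/43, 121/43]
R6 ← R6 − (5/7)·R4: [0, 0, 0, 0, -1/7]
Swap R5 ↔ R6
5 nonzero rows, so rank(A) = 5.
A has 5 columns; by rank–nullity, nullity = 5 − 5 = 0.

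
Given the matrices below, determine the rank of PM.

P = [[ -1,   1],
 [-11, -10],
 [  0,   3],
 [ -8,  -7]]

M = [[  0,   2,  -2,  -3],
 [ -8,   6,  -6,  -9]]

First compute PM:
[[ -8,   4,  -4,  -6],
 [ 80, -82,  82, 123],
 [-24,  18, -18, -27],
 [ 56, -58,  58,  87]]
Now row reduce the product.
R2 ← R2 + (10)·R1: [0, -42, 42, 63]
R3 ← R3 − (3)·R1: [0, 6, -6, -9]
R4 ← R4 + (7)·R1: [0, -30, 30, 45]
R3 ← R3 + (1/7)·R2: [0, 0, 0, 0]
R4 ← R4 − (5/7)·R2: [0, 0, 0, 0]
2 nonzero rows, so rank(PM) = 2.

2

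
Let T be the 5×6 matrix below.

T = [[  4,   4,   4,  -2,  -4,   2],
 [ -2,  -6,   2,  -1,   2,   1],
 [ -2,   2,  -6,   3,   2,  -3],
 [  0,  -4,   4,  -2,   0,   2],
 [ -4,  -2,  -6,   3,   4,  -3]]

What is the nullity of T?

4

Row reduce to echelon form.
R2 ← R2 + (1/2)·R1: [0, -4, 4, -2, 0, 2]
R3 ← R3 + (1/2)·R1: [0, 4, -4, 2, 0, -2]
R5 ← R5 + R1: [0, 2, -2, 1, 0, -1]
R3 ← R3 + R2: [0, 0, 0, 0, 0, 0]
R4 ← R4 − R2: [0, 0, 0, 0, 0, 0]
R5 ← R5 + (1/2)·R2: [0, 0, 0, 0, 0, 0]
2 nonzero rows, so rank(T) = 2.
T has 6 columns; by rank–nullity, nullity = 6 − 2 = 4.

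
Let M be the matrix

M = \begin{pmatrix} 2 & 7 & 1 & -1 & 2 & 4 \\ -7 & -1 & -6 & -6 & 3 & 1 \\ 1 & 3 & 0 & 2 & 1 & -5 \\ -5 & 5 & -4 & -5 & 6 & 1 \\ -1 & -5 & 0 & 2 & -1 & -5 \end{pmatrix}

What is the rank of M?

4

Row reduce to echelon form.
R2 ← R2 + (7/2)·R1: [0, 47/2, -5/2, -19/2, 10, 15]
R3 ← R3 − (1/2)·R1: [0, -1/2, -1/2, 5/2, 0, -7]
R4 ← R4 + (5/2)·R1: [0, 45/2, -3/2, -15/2, 11, 11]
R5 ← R5 + (1/2)·R1: [0, -3/2, 1/2, 3/2, 0, -3]
R3 ← R3 + (1/47)·R2: [0, 0, -26/47, 108/47, 10/47, -314/47]
R4 ← R4 − (45/47)·R2: [0, 0, 42/47, 75/47, 67/47, -158/47]
R5 ← R5 + (3/47)·R2: [0, 0, 16/47, 42/47, 30/47, -96/47]
R4 ← R4 + (21/13)·R3: [0, 0, 0, 69/13, 23/13, -184/13]
R5 ← R5 + (8/13)·R3: [0, 0, 0, 30/13, 10/13, -80/13]
R5 ← R5 − (10/23)·R4: [0, 0, 0, 0, 0, 0]
Echelon form has 4 nonzero rows, so rank(M) = 4.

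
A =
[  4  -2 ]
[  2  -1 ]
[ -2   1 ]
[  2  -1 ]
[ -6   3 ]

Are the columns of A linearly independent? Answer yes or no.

Row reduce A to echelon form.
R2 ← R2 − (1/2)·R1: [0, 0]
R3 ← R3 + (1/2)·R1: [0, 0]
R4 ← R4 − (1/2)·R1: [0, 0]
R5 ← R5 + (3/2)·R1: [0, 0]
1 pivot among 2 columns.
Only 1 < 2 pivot columns, so the columns are linearly dependent.

no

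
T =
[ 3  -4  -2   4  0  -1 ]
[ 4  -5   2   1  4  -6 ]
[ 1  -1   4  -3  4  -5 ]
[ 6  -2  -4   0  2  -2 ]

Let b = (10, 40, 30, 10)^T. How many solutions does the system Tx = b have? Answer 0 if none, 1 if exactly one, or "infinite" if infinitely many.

Row reduce the augmented matrix [T | b].
R2 ← R2 − (4/3)·R1: [0, 1/3, 14/3, -13/3, 4, -14/3, 80/3]
R3 ← R3 − (1/3)·R1: [0, 1/3, 14/3, -13/3, 4, -14/3, 80/3]
R4 ← R4 − (2)·R1: [0, 6, 0, -8, 2, 0, -10]
R3 ← R3 − R2: [0, 0, 0, 0, 0, 0, 0]
R4 ← R4 − (18)·R2: [0, 0, -84, 70, -70, 84, -490]
Swap R3 ↔ R4
The echelon form has 3 nonzero rows, and every pivot lies in the first 6 columns, so rank(T) = rank([T|b]) = 3.
The system is consistent.
rank = 3 < 6 unknowns, so there are infinitely many solutions.

infinite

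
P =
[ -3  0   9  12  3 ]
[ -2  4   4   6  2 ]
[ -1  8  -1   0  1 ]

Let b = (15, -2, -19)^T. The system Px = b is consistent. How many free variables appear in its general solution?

Row reduce the augmented matrix [P | b].
R2 ← R2 − (2/3)·R1: [0, 4, -2, -2, 0, -12]
R3 ← R3 − (1/3)·R1: [0, 8, -4, -4, 0, -24]
R3 ← R3 − (2)·R2: [0, 0, 0, 0, 0, 0]
The echelon form has 2 nonzero rows, and every pivot lies in the first 5 columns, so rank(P) = rank([P|b]) = 2.
The system is consistent.
Free variables = (unknowns) − (rank) = 5 − 2 = 3.

3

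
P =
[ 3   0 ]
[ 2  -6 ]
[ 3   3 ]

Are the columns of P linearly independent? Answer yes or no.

Row reduce P to echelon form.
R2 ← R2 − (2/3)·R1: [0, -6]
R3 ← R3 − R1: [0, 3]
R3 ← R3 + (1/2)·R2: [0, 0]
2 pivots among 2 columns.
Every column is a pivot column, so the columns are linearly independent.

yes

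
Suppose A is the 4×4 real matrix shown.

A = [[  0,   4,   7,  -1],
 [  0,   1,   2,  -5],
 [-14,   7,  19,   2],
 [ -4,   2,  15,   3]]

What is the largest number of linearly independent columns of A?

Row reduce to echelon form.
Swap R1 ↔ R3
R4 ← R4 − (2/7)·R1: [0, 0, 67/7, 17/7]
R3 ← R3 − (4)·R2: [0, 0, -1, 19]
R4 ← R4 + (67/7)·R3: [0, 0, 0, 1290/7]
Echelon form has 4 nonzero rows, so rank(A) = 4.
The rank gives the maximum number of linearly independent columns: 4.

4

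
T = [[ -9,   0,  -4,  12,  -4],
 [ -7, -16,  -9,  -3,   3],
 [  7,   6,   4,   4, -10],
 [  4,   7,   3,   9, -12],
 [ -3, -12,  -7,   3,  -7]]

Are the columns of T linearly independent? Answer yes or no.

no

Row reduce T to echelon form.
R2 ← R2 − (7/9)·R1: [0, -16, -53/9, -37/3, 55/9]
R3 ← R3 + (7/9)·R1: [0, 6, 8/9, 40/3, -118/9]
R4 ← R4 + (4/9)·R1: [0, 7, 11/9, 43/3, -124/9]
R5 ← R5 − (1/3)·R1: [0, -12, -17/3, -1, -17/3]
R3 ← R3 + (3/8)·R2: [0, 0, -95/72, 209/24, -779/72]
R4 ← R4 + (7/16)·R2: [0, 0, -65/48, 143/16, -533/48]
R5 ← R5 − (3/4)·R2: [0, 0, -5/4, 33/4, -41/4]
R4 ← R4 − (39/38)·R3: [0, 0, 0, 0, 0]
R5 ← R5 − (18/19)·R3: [0, 0, 0, 0, 0]
3 pivots among 5 columns.
Only 3 < 5 pivot columns, so the columns are linearly dependent.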